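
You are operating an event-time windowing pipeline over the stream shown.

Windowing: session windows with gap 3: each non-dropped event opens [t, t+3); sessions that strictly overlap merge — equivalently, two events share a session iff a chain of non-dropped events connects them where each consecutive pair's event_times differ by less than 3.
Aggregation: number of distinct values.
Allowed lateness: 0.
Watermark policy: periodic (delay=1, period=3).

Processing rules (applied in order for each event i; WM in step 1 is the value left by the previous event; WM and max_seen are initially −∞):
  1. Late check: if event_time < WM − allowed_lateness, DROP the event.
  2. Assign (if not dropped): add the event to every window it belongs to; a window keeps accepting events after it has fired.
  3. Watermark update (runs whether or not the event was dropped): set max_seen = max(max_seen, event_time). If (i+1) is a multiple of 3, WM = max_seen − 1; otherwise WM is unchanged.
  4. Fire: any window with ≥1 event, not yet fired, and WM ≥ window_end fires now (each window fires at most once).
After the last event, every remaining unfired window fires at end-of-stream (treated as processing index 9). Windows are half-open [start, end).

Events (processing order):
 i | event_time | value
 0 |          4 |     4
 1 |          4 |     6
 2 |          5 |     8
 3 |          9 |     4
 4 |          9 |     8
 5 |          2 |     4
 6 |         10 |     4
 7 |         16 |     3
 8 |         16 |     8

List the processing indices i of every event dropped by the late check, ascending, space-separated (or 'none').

5

i=0 t=4 v=4: → [4,7); WM=−∞
i=1 t=4 v=6: → [4,7); WM=−∞
i=2 t=5 v=8: → [4,8); WM=4
i=3 t=9 v=4: → [9,12); WM=4
i=4 t=9 v=8: → [9,12); WM=4
i=5 t=2 v=4: DROP (t<4-0); WM=8
i=6 t=10 v=4: → [9,13); WM=8
i=7 t=16 v=3: → [16,19); WM=8
i=8 t=16 v=8: → [16,19); WM=15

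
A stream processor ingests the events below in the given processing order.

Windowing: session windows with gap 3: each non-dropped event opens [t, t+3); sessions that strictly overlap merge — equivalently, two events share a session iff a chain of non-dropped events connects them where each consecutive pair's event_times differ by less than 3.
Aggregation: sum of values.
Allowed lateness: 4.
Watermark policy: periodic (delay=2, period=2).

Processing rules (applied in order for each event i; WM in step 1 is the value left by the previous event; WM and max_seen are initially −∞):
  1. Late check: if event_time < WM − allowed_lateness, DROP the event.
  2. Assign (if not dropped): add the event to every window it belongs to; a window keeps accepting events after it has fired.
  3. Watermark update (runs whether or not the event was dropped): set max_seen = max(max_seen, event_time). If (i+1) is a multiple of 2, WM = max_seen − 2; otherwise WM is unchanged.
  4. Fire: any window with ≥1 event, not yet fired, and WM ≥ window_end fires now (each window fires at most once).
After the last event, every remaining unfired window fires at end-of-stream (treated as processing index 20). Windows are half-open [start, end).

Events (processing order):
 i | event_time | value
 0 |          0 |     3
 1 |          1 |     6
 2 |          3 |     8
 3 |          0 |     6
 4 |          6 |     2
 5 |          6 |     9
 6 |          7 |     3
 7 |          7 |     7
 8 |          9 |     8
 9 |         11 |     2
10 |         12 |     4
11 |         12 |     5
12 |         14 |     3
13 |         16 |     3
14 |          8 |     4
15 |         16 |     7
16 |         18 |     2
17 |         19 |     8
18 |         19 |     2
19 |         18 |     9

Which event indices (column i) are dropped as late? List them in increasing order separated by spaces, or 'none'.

i=0 t=0 v=3: → [0,3); WM=−∞
i=1 t=1 v=6: → [0,4); WM=-1
i=2 t=3 v=8: → [0,6); WM=-1
i=3 t=0 v=6: → [0,6); WM=1
i=4 t=6 v=2: → [6,9); WM=1
i=5 t=6 v=9: → [6,9); WM=4
i=6 t=7 v=3: → [6,10); WM=4
i=7 t=7 v=7: → [6,10); WM=5
i=8 t=9 v=8: → [6,12); WM=5
i=9 t=11 v=2: → [6,14); WM=9
i=10 t=12 v=4: → [6,15); WM=9
i=11 t=12 v=5: → [6,15); WM=10
i=12 t=14 v=3: → [6,17); WM=10
i=13 t=16 v=3: → [6,19); WM=14
i=14 t=8 v=4: DROP (t<14-4); WM=14
i=15 t=16 v=7: → [6,19); WM=14
i=16 t=18 v=2: → [6,21); WM=14
i=17 t=19 v=8: → [6,22); WM=17
i=18 t=19 v=2: → [6,22); WM=17
i=19 t=18 v=9: → [6,22); WM=17

14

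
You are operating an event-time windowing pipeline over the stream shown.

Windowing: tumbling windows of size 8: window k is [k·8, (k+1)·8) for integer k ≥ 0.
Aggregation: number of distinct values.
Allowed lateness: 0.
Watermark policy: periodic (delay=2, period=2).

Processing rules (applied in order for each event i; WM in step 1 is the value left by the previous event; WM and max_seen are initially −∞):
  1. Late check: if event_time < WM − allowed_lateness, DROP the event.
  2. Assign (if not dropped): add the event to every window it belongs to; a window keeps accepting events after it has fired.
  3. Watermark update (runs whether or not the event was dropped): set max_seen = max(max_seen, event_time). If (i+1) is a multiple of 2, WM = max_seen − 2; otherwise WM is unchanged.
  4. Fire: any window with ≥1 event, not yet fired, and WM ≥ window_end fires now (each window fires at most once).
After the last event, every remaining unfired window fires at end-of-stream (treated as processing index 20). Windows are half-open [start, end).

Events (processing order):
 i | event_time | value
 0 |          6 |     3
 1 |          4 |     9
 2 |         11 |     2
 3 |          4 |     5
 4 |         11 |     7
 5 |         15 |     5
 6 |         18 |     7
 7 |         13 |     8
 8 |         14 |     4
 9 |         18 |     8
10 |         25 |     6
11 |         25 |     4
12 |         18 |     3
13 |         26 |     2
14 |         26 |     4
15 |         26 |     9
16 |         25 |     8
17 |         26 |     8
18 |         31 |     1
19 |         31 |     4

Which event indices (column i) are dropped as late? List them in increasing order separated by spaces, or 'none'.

i=0 t=6 v=3: → [0,8); WM=−∞
i=1 t=4 v=9: → [0,8); WM=4
i=2 t=11 v=2: → [8,16); WM=4
i=3 t=4 v=5: → [0,8); WM=9; [0,8) fires=3
i=4 t=11 v=7: → [8,16); WM=9
i=5 t=15 v=5: → [8,16); WM=13
i=6 t=18 v=7: → [16,24); WM=13
i=7 t=13 v=8: → [8,16); WM=16; [8,16) fires=4
i=8 t=14 v=4: DROP (t<16-0); WM=16
i=9 t=18 v=8: → [16,24); WM=16
i=10 t=25 v=6: → [24,32); WM=16
i=11 t=25 v=4: → [24,32); WM=23
i=12 t=18 v=3: DROP (t<23-0); WM=23
i=13 t=26 v=2: → [24,32); WM=24; [16,24) fires=2
i=14 t=26 v=4: → [24,32); WM=24
i=15 t=26 v=9: → [24,32); WM=24
i=16 t=25 v=8: → [24,32); WM=24
i=17 t=26 v=8: → [24,32); WM=24
i=18 t=31 v=1: → [24,32); WM=24
i=19 t=31 v=4: → [24,32); WM=29

8 12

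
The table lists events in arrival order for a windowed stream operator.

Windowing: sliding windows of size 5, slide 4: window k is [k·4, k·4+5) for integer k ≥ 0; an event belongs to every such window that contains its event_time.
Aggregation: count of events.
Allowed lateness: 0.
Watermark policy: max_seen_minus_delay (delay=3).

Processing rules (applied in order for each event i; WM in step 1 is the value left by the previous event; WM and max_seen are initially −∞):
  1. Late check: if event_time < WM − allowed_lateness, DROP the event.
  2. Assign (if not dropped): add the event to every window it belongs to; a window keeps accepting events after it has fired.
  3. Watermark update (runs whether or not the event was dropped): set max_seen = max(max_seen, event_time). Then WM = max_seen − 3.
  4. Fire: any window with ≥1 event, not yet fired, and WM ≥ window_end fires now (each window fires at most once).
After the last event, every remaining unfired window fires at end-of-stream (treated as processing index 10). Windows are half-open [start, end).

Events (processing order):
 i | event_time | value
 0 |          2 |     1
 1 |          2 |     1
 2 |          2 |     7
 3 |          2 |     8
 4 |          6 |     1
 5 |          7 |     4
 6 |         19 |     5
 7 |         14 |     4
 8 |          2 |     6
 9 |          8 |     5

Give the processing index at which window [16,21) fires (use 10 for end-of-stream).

10

i=0 t=2 v=1: → [0,5); WM=-1
i=1 t=2 v=1: → [0,5); WM=-1
i=2 t=2 v=7: → [0,5); WM=-1
i=3 t=2 v=8: → [0,5); WM=-1
i=4 t=6 v=1: → [4,9); WM=3
i=5 t=7 v=4: → [4,9); WM=4
i=6 t=19 v=5: → [16,21); WM=16; [0,5) fires=4 [4,9) fires=2
i=7 t=14 v=4: DROP (t<16-0); WM=16
i=8 t=2 v=6: DROP (t<16-0); WM=16
i=9 t=8 v=5: DROP (t<16-0); WM=16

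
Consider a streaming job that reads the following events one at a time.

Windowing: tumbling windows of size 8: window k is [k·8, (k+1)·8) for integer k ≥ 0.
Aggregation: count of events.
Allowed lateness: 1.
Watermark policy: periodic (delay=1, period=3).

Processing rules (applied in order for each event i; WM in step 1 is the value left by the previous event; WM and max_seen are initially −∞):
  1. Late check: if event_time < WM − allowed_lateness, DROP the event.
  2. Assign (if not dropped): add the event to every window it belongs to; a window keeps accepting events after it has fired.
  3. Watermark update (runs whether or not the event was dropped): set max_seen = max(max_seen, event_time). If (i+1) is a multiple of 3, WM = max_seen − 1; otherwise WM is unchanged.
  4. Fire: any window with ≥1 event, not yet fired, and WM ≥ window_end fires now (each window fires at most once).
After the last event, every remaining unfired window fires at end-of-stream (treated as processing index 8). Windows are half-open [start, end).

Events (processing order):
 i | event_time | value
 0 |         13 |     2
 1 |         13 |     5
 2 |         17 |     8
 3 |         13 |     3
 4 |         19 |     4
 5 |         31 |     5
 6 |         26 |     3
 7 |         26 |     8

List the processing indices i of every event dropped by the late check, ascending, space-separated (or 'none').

3 6 7

i=0 t=13 v=2: → [8,16); WM=−∞
i=1 t=13 v=5: → [8,16); WM=−∞
i=2 t=17 v=8: → [16,24); WM=16; [8,16) fires=2
i=3 t=13 v=3: DROP (t<16-1); WM=16
i=4 t=19 v=4: → [16,24); WM=16
i=5 t=31 v=5: → [24,32); WM=30; [16,24) fires=2
i=6 t=26 v=3: DROP (t<30-1); WM=30
i=7 t=26 v=8: DROP (t<30-1); WM=30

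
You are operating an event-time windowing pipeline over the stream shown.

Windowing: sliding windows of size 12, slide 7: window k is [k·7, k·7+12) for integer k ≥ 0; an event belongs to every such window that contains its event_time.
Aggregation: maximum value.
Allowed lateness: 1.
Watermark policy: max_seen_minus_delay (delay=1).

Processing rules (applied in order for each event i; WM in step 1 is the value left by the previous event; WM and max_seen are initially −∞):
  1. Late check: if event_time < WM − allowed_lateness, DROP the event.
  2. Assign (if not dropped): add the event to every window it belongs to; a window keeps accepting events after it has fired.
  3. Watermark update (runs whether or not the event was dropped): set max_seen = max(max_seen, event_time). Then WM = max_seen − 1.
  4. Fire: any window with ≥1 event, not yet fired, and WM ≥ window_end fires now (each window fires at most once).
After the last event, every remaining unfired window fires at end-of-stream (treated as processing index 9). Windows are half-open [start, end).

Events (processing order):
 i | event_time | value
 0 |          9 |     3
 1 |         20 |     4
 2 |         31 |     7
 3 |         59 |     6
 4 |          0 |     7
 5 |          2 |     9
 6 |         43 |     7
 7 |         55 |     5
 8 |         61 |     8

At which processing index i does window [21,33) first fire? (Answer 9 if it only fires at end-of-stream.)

3

i=0 t=9 v=3: → [7,19),[0,12); WM=8
i=1 t=20 v=4: → [14,26); WM=19; [0,12) fires=3 [7,19) fires=3
i=2 t=31 v=7: → [28,40),[21,33); WM=30; [14,26) fires=4
i=3 t=59 v=6: → [56,68),[49,61); WM=58; [21,33) fires=7 [28,40) fires=7
i=4 t=0 v=7: DROP (t<58-1); WM=58
i=5 t=2 v=9: DROP (t<58-1); WM=58
i=6 t=43 v=7: DROP (t<58-1); WM=58
i=7 t=55 v=5: DROP (t<58-1); WM=58
i=8 t=61 v=8: → [56,68); WM=60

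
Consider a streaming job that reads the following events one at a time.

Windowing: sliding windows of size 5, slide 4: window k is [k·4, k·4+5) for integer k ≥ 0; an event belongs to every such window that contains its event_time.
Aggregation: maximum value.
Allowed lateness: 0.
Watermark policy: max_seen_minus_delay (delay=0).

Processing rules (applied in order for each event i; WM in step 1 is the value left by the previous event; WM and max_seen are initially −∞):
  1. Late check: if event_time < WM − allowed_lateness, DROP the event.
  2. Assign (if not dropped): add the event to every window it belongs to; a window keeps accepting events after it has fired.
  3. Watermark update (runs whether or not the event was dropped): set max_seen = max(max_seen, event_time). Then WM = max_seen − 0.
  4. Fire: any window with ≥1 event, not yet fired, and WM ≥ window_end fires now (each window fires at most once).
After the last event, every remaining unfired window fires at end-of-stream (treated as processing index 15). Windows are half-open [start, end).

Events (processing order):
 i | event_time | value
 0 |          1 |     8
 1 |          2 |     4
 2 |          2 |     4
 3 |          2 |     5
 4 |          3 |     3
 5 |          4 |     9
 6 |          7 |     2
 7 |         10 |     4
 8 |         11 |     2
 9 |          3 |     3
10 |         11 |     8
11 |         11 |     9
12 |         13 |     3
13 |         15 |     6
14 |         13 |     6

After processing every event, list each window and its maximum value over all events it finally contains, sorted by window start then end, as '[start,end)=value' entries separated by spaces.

i=0 t=1 v=8: → [0,5); WM=1
i=1 t=2 v=4: → [0,5); WM=2
i=2 t=2 v=4: → [0,5); WM=2
i=3 t=2 v=5: → [0,5); WM=2
i=4 t=3 v=3: → [0,5); WM=3
i=5 t=4 v=9: → [4,9),[0,5); WM=4
i=6 t=7 v=2: → [4,9); WM=7; [0,5) fires=9
i=7 t=10 v=4: → [8,13); WM=10; [4,9) fires=9
i=8 t=11 v=2: → [8,13); WM=11
i=9 t=3 v=3: DROP (t<11-0); WM=11
i=10 t=11 v=8: → [8,13); WM=11
i=11 t=11 v=9: → [8,13); WM=11
i=12 t=13 v=3: → [12,17); WM=13; [8,13) fires=9
i=13 t=15 v=6: → [12,17); WM=15
i=14 t=13 v=6: DROP (t<15-0); WM=15

[0,5)=9 [4,9)=9 [8,13)=9 [12,17)=6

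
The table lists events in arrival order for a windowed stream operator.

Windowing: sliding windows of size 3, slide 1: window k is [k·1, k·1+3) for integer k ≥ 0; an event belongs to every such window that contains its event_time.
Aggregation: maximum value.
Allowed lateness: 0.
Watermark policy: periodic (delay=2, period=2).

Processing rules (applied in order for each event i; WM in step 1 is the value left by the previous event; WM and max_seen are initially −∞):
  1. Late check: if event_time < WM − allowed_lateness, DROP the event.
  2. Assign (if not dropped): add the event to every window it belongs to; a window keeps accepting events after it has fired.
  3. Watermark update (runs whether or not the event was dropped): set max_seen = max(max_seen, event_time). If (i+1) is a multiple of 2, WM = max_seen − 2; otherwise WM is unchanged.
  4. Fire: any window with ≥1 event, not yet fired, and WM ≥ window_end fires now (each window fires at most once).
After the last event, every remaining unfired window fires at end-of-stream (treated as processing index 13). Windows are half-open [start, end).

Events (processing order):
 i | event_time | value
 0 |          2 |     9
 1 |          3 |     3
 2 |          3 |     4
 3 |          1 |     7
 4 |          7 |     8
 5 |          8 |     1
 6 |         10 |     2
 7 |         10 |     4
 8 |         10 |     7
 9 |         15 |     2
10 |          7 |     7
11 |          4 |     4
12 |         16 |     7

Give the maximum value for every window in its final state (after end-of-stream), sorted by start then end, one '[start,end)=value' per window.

[0,3)=9 [1,4)=9 [2,5)=9 [3,6)=4 [5,8)=8 [6,9)=8 [7,10)=8 [8,11)=7 [9,12)=7 [10,13)=7 [13,16)=2 [14,17)=7 [15,18)=7 [16,19)=7

i=0 t=2 v=9: → [2,5),[1,4),[0,3); WM=−∞
i=1 t=3 v=3: → [3,6),[2,5),[1,4); WM=1
i=2 t=3 v=4: → [3,6),[2,5),[1,4); WM=1
i=3 t=1 v=7: → [1,4),[0,3); WM=1
i=4 t=7 v=8: → [7,10),[6,9),[5,8); WM=1
i=5 t=8 v=1: → [8,11),[7,10),[6,9); WM=6; [0,3) fires=9 [1,4) fires=9 [2,5) fires=9 [3,6) fires=4
i=6 t=10 v=2: → [10,13),[9,12),[8,11); WM=6
i=7 t=10 v=4: → [10,13),[9,12),[8,11); WM=8; [5,8) fires=8
i=8 t=10 v=7: → [10,13),[9,12),[8,11); WM=8
i=9 t=15 v=2: → [15,18),[14,17),[13,16); WM=13; [6,9) fires=8 [7,10) fires=8 [8,11) fires=7 [9,12) fires=7 [10,13) fires=7
i=10 t=7 v=7: DROP (t<13-0); WM=13
i=11 t=4 v=4: DROP (t<13-0); WM=13
i=12 t=16 v=7: → [16,19),[15,18),[14,17); WM=13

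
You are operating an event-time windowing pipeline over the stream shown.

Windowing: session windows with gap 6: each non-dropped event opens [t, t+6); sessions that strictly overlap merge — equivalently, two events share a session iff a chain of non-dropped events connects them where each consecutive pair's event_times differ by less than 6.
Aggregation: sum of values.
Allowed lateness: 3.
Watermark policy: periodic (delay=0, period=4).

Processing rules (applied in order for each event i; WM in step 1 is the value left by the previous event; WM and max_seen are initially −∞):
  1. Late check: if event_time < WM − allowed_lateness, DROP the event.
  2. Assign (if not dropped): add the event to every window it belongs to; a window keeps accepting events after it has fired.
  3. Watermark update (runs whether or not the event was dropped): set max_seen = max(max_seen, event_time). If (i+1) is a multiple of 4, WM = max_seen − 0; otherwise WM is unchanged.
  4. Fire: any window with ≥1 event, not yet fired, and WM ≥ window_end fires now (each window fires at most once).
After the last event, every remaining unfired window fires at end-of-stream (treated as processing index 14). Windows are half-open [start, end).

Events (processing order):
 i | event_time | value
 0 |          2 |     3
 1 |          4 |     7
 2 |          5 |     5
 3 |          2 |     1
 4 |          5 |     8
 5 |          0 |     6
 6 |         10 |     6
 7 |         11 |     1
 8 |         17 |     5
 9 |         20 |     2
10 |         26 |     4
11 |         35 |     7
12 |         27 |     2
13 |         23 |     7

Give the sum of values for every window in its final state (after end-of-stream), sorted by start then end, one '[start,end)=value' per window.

i=0 t=2 v=3: → [2,8); WM=−∞
i=1 t=4 v=7: → [2,10); WM=−∞
i=2 t=5 v=5: → [2,11); WM=−∞
i=3 t=2 v=1: → [2,11); WM=5
i=4 t=5 v=8: → [2,11); WM=5
i=5 t=0 v=6: DROP (t<5-3); WM=5
i=6 t=10 v=6: → [2,16); WM=5
i=7 t=11 v=1: → [2,17); WM=11
i=8 t=17 v=5: → [17,23); WM=11
i=9 t=20 v=2: → [17,26); WM=11
i=10 t=26 v=4: → [26,32); WM=11
i=11 t=35 v=7: → [35,41); WM=35
i=12 t=27 v=2: DROP (t<35-3); WM=35
i=13 t=23 v=7: DROP (t<35-3); WM=35

[2,17)=31 [17,26)=7 [26,32)=4 [35,41)=7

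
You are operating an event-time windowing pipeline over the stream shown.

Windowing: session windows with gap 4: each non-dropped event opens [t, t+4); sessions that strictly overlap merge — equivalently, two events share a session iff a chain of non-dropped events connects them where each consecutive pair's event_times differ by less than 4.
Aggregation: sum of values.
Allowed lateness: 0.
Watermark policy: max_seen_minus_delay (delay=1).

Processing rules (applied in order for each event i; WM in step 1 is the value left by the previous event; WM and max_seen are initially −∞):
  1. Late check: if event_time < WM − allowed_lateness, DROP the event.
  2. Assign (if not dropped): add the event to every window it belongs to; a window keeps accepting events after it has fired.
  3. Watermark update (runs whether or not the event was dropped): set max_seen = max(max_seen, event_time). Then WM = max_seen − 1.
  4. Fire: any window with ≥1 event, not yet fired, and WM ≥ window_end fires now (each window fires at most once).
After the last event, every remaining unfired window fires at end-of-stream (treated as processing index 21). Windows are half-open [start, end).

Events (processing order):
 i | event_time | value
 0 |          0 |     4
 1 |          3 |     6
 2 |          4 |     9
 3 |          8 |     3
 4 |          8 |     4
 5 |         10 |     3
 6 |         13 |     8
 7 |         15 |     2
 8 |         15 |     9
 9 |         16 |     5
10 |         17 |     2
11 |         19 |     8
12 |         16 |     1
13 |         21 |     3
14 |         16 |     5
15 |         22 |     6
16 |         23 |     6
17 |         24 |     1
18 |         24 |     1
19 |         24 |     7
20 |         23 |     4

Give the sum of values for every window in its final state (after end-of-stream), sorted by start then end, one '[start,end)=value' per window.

i=0 t=0 v=4: → [0,4); WM=-1
i=1 t=3 v=6: → [0,7); WM=2
i=2 t=4 v=9: → [0,8); WM=3
i=3 t=8 v=3: → [8,12); WM=7
i=4 t=8 v=4: → [8,12); WM=7
i=5 t=10 v=3: → [8,14); WM=9
i=6 t=13 v=8: → [8,17); WM=12
i=7 t=15 v=2: → [8,19); WM=14
i=8 t=15 v=9: → [8,19); WM=14
i=9 t=16 v=5: → [8,20); WM=15
i=10 t=17 v=2: → [8,21); WM=16
i=11 t=19 v=8: → [8,23); WM=18
i=12 t=16 v=1: DROP (t<18-0); WM=18
i=13 t=21 v=3: → [8,25); WM=20
i=14 t=16 v=5: DROP (t<20-0); WM=20
i=15 t=22 v=6: → [8,26); WM=21
i=16 t=23 v=6: → [8,27); WM=22
i=17 t=24 v=1: → [8,28); WM=23
i=18 t=24 v=1: → [8,28); WM=23
i=19 t=24 v=7: → [8,28); WM=23
i=20 t=23 v=4: → [8,28); WM=23

[0,8)=19 [8,28)=72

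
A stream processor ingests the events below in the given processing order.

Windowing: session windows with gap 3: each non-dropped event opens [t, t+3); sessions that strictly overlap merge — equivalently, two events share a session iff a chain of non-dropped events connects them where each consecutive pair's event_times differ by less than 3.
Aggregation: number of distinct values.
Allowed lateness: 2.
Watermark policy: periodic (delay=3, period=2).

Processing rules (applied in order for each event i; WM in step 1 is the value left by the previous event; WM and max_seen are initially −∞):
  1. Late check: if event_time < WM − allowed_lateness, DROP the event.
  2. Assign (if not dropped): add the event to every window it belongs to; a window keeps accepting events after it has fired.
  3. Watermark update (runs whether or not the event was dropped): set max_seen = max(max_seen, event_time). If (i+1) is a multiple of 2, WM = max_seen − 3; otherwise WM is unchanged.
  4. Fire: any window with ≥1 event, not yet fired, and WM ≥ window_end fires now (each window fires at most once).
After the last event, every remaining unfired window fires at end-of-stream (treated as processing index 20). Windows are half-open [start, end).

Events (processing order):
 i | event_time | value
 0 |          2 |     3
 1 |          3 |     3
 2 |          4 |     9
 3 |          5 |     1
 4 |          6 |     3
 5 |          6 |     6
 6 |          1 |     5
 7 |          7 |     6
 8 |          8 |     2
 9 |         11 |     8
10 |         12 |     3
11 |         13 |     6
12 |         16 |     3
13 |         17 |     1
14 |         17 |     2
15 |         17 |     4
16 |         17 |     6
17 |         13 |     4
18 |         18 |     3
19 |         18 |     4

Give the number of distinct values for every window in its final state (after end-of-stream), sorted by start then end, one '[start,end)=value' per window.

i=0 t=2 v=3: → [2,5); WM=−∞
i=1 t=3 v=3: → [2,6); WM=0
i=2 t=4 v=9: → [2,7); WM=0
i=3 t=5 v=1: → [2,8); WM=2
i=4 t=6 v=3: → [2,9); WM=2
i=5 t=6 v=6: → [2,9); WM=3
i=6 t=1 v=5: → [1,9); WM=3
i=7 t=7 v=6: → [1,10); WM=4
i=8 t=8 v=2: → [1,11); WM=4
i=9 t=11 v=8: → [11,14); WM=8
i=10 t=12 v=3: → [11,15); WM=8
i=11 t=13 v=6: → [11,16); WM=10
i=12 t=16 v=3: → [16,19); WM=10
i=13 t=17 v=1: → [16,20); WM=14
i=14 t=17 v=2: → [16,20); WM=14
i=15 t=17 v=4: → [16,20); WM=14
i=16 t=17 v=6: → [16,20); WM=14
i=17 t=13 v=4: → [11,16); WM=14
i=18 t=18 v=3: → [16,21); WM=14
i=19 t=18 v=4: → [16,21); WM=15

[1,11)=6 [11,16)=4 [16,21)=5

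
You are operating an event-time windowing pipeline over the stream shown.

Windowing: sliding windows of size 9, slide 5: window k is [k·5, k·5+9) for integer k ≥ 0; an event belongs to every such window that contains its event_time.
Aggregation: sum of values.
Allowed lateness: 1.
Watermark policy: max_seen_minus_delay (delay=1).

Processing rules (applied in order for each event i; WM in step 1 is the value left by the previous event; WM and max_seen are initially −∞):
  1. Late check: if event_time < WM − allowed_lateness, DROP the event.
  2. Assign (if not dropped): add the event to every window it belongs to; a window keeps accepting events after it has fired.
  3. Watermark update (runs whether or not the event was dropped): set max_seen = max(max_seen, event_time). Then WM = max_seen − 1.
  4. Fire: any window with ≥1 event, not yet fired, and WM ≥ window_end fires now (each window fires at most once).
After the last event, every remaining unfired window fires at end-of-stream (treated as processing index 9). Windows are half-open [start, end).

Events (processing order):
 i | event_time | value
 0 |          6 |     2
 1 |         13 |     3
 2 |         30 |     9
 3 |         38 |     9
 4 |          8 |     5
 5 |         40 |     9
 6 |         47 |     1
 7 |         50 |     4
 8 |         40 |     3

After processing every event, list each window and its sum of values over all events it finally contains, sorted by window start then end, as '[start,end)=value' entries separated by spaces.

[0,9)=2 [5,14)=5 [10,19)=3 [25,34)=9 [30,39)=18 [35,44)=18 [40,49)=10 [45,54)=5 [50,59)=4

i=0 t=6 v=2: → [5,14),[0,9); WM=5
i=1 t=13 v=3: → [10,19),[5,14); WM=12; [0,9) fires=2
i=2 t=30 v=9: → [30,39),[25,34); WM=29; [5,14) fires=5 [10,19) fires=3
i=3 t=38 v=9: → [35,44),[30,39); WM=37; [25,34) fires=9
i=4 t=8 v=5: DROP (t<37-1); WM=37
i=5 t=40 v=9: → [40,49),[35,44); WM=39; [30,39) fires=18
i=6 t=47 v=1: → [45,54),[40,49); WM=46; [35,44) fires=18
i=7 t=50 v=4: → [50,59),[45,54); WM=49; [40,49) fires=10
i=8 t=40 v=3: DROP (t<49-1); WM=49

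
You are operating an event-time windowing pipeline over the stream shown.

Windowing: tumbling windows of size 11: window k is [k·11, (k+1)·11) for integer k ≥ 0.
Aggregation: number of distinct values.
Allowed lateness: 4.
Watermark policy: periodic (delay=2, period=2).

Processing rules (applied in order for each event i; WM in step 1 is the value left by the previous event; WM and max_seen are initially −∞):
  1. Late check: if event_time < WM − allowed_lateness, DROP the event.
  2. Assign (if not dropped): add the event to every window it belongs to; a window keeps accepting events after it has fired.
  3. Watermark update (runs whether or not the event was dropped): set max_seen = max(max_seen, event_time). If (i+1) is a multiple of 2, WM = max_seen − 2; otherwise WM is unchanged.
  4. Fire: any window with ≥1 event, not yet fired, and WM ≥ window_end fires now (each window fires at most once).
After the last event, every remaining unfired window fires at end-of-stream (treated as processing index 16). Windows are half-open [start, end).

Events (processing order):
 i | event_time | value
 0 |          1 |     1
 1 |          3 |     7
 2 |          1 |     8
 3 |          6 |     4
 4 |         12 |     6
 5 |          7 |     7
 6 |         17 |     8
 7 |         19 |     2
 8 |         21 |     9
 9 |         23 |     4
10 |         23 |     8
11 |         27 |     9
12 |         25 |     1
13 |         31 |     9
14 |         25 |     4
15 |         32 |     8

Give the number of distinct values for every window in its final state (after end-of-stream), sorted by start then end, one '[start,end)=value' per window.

[0,11)=4 [11,22)=4 [22,33)=4

i=0 t=1 v=1: → [0,11); WM=−∞
i=1 t=3 v=7: → [0,11); WM=1
i=2 t=1 v=8: → [0,11); WM=1
i=3 t=6 v=4: → [0,11); WM=4
i=4 t=12 v=6: → [11,22); WM=4
i=5 t=7 v=7: → [0,11); WM=10
i=6 t=17 v=8: → [11,22); WM=10
i=7 t=19 v=2: → [11,22); WM=17; [0,11) fires=4
i=8 t=21 v=9: → [11,22); WM=17
i=9 t=23 v=4: → [22,33); WM=21
i=10 t=23 v=8: → [22,33); WM=21
i=11 t=27 v=9: → [22,33); WM=25; [11,22) fires=4
i=12 t=25 v=1: → [22,33); WM=25
i=13 t=31 v=9: → [22,33); WM=29
i=14 t=25 v=4: → [22,33); WM=29
i=15 t=32 v=8: → [22,33); WM=30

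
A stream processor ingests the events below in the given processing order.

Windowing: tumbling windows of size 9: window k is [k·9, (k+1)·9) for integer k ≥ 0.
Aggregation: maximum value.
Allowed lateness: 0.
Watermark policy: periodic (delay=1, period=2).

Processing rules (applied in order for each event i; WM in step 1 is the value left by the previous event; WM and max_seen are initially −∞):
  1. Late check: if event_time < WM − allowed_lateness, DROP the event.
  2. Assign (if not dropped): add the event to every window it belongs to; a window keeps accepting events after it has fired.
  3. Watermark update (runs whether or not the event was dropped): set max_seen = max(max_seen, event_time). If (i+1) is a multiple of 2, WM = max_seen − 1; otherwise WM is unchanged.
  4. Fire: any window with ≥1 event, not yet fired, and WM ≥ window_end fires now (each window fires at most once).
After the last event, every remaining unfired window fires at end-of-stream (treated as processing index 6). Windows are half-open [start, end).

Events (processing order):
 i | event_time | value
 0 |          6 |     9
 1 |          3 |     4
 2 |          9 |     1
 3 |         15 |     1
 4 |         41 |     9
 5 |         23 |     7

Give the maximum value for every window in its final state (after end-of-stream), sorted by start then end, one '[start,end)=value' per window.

i=0 t=6 v=9: → [0,9); WM=−∞
i=1 t=3 v=4: → [0,9); WM=5
i=2 t=9 v=1: → [9,18); WM=5
i=3 t=15 v=1: → [9,18); WM=14; [0,9) fires=9
i=4 t=41 v=9: → [36,45); WM=14
i=5 t=23 v=7: → [18,27); WM=40; [9,18) fires=1 [18,27) fires=7

[0,9)=9 [9,18)=1 [18,27)=7 [36,45)=9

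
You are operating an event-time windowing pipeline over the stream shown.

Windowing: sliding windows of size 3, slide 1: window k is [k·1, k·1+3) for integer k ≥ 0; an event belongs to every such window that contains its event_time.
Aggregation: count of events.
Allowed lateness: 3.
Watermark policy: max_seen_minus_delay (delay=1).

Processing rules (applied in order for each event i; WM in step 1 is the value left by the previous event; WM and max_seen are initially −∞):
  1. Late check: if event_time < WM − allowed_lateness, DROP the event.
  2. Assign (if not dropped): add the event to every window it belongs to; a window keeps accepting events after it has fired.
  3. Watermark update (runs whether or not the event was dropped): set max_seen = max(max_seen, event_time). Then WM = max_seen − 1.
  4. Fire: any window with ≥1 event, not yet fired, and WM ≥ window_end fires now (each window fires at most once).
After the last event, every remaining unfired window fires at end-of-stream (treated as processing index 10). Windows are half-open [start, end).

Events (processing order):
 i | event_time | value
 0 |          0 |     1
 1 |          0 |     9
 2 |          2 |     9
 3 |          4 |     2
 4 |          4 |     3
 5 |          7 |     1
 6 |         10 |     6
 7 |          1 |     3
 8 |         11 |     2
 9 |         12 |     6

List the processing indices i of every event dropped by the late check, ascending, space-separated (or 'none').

i=0 t=0 v=1: → [0,3); WM=-1
i=1 t=0 v=9: → [0,3); WM=-1
i=2 t=2 v=9: → [2,5),[1,4),[0,3); WM=1
i=3 t=4 v=2: → [4,7),[3,6),[2,5); WM=3; [0,3) fires=3
i=4 t=4 v=3: → [4,7),[3,6),[2,5); WM=3
i=5 t=7 v=1: → [7,10),[6,9),[5,8); WM=6; [1,4) fires=1 [2,5) fires=3 [3,6) fires=2
i=6 t=10 v=6: → [10,13),[9,12),[8,11); WM=9; [4,7) fires=2 [5,8) fires=1 [6,9) fires=1
i=7 t=1 v=3: DROP (t<9-3); WM=9
i=8 t=11 v=2: → [11,14),[10,13),[9,12); WM=10; [7,10) fires=1
i=9 t=12 v=6: → [12,15),[11,14),[10,13); WM=11; [8,11) fires=1

7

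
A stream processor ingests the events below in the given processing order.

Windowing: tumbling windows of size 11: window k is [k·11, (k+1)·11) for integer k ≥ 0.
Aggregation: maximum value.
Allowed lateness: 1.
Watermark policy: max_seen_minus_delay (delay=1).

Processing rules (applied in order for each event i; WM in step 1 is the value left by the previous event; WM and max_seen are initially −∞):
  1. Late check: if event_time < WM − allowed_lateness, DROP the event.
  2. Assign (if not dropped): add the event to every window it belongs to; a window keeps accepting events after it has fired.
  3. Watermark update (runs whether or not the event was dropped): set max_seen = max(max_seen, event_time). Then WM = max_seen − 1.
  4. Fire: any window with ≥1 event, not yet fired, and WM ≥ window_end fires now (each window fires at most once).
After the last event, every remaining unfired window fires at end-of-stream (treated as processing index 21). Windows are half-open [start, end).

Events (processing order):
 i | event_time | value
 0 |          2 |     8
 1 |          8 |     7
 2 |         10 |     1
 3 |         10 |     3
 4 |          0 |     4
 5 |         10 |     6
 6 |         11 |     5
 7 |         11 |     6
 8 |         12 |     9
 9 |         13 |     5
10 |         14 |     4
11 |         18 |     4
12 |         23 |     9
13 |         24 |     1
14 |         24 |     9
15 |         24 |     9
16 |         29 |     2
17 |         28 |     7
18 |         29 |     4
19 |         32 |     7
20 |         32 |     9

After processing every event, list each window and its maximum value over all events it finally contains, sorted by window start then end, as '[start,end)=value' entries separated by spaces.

[0,11)=8 [11,22)=9 [22,33)=9

i=0 t=2 v=8: → [0,11); WM=1
i=1 t=8 v=7: → [0,11); WM=7
i=2 t=10 v=1: → [0,11); WM=9
i=3 t=10 v=3: → [0,11); WM=9
i=4 t=0 v=4: DROP (t<9-1); WM=9
i=5 t=10 v=6: → [0,11); WM=9
i=6 t=11 v=5: → [11,22); WM=10
i=7 t=11 v=6: → [11,22); WM=10
i=8 t=12 v=9: → [11,22); WM=11; [0,11) fires=8
i=9 t=13 v=5: → [11,22); WM=12
i=10 t=14 v=4: → [11,22); WM=13
i=11 t=18 v=4: → [11,22); WM=17
i=12 t=23 v=9: → [22,33); WM=22; [11,22) fires=9
i=13 t=24 v=1: → [22,33); WM=23
i=14 t=24 v=9: → [22,33); WM=23
i=15 t=24 v=9: → [22,33); WM=23
i=16 t=29 v=2: → [22,33); WM=28
i=17 t=28 v=7: → [22,33); WM=28
i=18 t=29 v=4: → [22,33); WM=28
i=19 t=32 v=7: → [22,33); WM=31
i=20 t=32 v=9: → [22,33); WM=31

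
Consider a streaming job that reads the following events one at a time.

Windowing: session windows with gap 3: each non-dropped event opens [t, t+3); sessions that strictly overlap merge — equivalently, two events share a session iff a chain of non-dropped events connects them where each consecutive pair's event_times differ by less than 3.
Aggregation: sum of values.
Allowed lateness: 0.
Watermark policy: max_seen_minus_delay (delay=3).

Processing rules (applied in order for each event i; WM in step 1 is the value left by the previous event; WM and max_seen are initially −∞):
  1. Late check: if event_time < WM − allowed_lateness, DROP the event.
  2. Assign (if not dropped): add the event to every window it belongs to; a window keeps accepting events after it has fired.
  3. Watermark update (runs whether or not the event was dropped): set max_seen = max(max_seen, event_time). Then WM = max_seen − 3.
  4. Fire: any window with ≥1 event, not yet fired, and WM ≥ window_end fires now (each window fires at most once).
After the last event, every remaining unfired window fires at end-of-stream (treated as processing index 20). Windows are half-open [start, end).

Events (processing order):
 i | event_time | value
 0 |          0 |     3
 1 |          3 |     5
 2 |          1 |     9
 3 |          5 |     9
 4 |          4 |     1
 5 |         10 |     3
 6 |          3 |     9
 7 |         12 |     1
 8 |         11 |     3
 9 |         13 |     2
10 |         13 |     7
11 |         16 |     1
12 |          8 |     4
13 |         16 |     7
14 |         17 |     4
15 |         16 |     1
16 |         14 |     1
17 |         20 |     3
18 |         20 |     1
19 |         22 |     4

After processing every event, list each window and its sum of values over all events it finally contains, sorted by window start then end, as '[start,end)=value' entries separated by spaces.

i=0 t=0 v=3: → [0,3); WM=-3
i=1 t=3 v=5: → [3,6); WM=0
i=2 t=1 v=9: → [0,6); WM=0
i=3 t=5 v=9: → [0,8); WM=2
i=4 t=4 v=1: → [0,8); WM=2
i=5 t=10 v=3: → [10,13); WM=7
i=6 t=3 v=9: DROP (t<7-0); WM=7
i=7 t=12 v=1: → [10,15); WM=9
i=8 t=11 v=3: → [10,15); WM=9
i=9 t=13 v=2: → [10,16); WM=10
i=10 t=13 v=7: → [10,16); WM=10
i=11 t=16 v=1: → [16,19); WM=13
i=12 t=8 v=4: DROP (t<13-0); WM=13
i=13 t=16 v=7: → [16,19); WM=13
i=14 t=17 v=4: → [16,20); WM=14
i=15 t=16 v=1: → [16,20); WM=14
i=16 t=14 v=1: → [10,20); WM=14
i=17 t=20 v=3: → [20,23); WM=17
i=18 t=20 v=1: → [20,23); WM=17
i=19 t=22 v=4: → [20,25); WM=19

[0,8)=27 [10,20)=30 [20,25)=8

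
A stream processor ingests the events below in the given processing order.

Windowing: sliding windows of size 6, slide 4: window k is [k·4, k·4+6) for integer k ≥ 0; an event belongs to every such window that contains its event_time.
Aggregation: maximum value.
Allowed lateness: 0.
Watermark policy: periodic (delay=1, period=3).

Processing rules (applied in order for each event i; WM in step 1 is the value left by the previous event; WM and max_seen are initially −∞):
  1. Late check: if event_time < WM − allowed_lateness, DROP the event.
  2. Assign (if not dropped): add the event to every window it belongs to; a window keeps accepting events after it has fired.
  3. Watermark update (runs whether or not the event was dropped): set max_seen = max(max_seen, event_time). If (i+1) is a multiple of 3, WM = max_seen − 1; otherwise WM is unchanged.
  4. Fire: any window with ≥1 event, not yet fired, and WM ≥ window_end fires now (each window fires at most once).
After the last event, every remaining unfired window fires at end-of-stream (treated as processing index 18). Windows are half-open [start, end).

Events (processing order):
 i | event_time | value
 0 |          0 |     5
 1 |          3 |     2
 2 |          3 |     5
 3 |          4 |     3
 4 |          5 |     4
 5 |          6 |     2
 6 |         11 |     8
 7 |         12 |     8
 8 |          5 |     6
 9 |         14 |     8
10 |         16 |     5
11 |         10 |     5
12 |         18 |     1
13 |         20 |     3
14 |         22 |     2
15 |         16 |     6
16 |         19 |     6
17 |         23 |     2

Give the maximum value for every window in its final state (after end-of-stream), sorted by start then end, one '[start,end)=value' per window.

i=0 t=0 v=5: → [0,6); WM=−∞
i=1 t=3 v=2: → [0,6); WM=−∞
i=2 t=3 v=5: → [0,6); WM=2
i=3 t=4 v=3: → [4,10),[0,6); WM=2
i=4 t=5 v=4: → [4,10),[0,6); WM=2
i=5 t=6 v=2: → [4,10); WM=5
i=6 t=11 v=8: → [8,14); WM=5
i=7 t=12 v=8: → [12,18),[8,14); WM=5
i=8 t=5 v=6: → [4,10),[0,6); WM=11; [0,6) fires=6 [4,10) fires=6
i=9 t=14 v=8: → [12,18); WM=11
i=10 t=16 v=5: → [16,22),[12,18); WM=11
i=11 t=10 v=5: DROP (t<11-0); WM=15; [8,14) fires=8
i=12 t=18 v=1: → [16,22); WM=15
i=13 t=20 v=3: → [20,26),[16,22); WM=15
i=14 t=22 v=2: → [20,26); WM=21; [12,18) fires=8
i=15 t=16 v=6: DROP (t<21-0); WM=21
i=16 t=19 v=6: DROP (t<21-0); WM=21
i=17 t=23 v=2: → [20,26); WM=22; [16,22) fires=5

[0,6)=6 [4,10)=6 [8,14)=8 [12,18)=8 [16,22)=5 [20,26)=3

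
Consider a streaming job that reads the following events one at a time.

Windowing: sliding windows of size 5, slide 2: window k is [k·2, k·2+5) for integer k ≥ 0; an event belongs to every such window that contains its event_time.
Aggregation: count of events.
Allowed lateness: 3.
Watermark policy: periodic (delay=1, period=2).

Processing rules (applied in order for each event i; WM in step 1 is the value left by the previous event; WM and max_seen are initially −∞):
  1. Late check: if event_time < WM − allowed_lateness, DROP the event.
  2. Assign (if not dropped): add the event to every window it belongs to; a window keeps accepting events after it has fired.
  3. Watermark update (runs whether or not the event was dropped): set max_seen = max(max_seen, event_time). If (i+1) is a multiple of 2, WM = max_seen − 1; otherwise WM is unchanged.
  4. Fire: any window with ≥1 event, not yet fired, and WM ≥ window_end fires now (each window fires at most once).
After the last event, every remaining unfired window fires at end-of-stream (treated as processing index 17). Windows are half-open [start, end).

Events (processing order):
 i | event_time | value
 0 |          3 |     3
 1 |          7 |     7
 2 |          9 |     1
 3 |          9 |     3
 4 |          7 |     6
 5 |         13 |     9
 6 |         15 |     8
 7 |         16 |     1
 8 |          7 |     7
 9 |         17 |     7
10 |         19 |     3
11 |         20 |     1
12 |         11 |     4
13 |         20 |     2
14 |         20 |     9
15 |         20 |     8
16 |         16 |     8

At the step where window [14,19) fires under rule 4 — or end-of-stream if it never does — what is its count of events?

3

i=0 t=3 v=3: → [2,7),[0,5); WM=−∞
i=1 t=7 v=7: → [6,11),[4,9); WM=6; [0,5) fires=1
i=2 t=9 v=1: → [8,13),[6,11); WM=6
i=3 t=9 v=3: → [8,13),[6,11); WM=8; [2,7) fires=1
i=4 t=7 v=6: → [6,11),[4,9); WM=8
i=5 t=13 v=9: → [12,17),[10,15); WM=12; [4,9) fires=2 [6,11) fires=4
i=6 t=15 v=8: → [14,19),[12,17); WM=12
i=7 t=16 v=1: → [16,21),[14,19),[12,17); WM=15; [8,13) fires=2 [10,15) fires=1
i=8 t=7 v=7: DROP (t<15-3); WM=15
i=9 t=17 v=7: → [16,21),[14,19); WM=16
i=10 t=19 v=3: → [18,23),[16,21); WM=16
i=11 t=20 v=1: → [20,25),[18,23),[16,21); WM=19; [12,17) fires=3 [14,19) fires=3
i=12 t=11 v=4: DROP (t<19-3); WM=19
i=13 t=20 v=2: → [20,25),[18,23),[16,21); WM=19
i=14 t=20 v=9: → [20,25),[18,23),[16,21); WM=19
i=15 t=20 v=8: → [20,25),[18,23),[16,21); WM=19
i=16 t=16 v=8: → [16,21),[14,19),[12,17); WM=19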